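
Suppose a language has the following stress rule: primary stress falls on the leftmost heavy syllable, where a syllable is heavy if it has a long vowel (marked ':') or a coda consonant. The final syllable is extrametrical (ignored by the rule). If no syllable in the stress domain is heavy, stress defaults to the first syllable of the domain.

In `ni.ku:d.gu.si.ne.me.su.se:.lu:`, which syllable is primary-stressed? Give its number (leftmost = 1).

2

The final syllable (9, lu:) is extrametrical; the stress domain is syllables 1–8.
Weights: 1 ni L, 2 ku:d H, 3 gu L, 4 si L, 5 ne L, 6 me L, 7 su L, 8 se: H.
Heavy syllables in the domain: 2, 8. The leftmost is syllable 2 (ku:d).
Primary stress: syllable 2 → ni.ˈku:d.gu.si.ne.me.su.se:.lu:.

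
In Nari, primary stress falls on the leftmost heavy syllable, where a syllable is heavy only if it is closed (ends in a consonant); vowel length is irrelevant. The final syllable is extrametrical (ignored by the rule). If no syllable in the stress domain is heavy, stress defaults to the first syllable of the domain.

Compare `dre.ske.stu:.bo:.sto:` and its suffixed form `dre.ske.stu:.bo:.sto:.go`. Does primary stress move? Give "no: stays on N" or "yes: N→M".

no: stays on 1

Base `dre.ske.stu:.bo:.sto:` (5 syllables):
  The final syllable (5, sto:) is extrametrical; the stress domain is syllables 1–4.
  Weights: 1 dre L, 2 ske L, 3 stu: L, 4 bo: L.
  No heavy syllable in the domain; default to the first syllable of the domain = syllable 1.
  → primary stress on syllable 1.
Suffixed `dre.ske.stu:.bo:.sto:.go` (6 syllables):
  The final syllable (6, go) is extrametrical; the stress domain is syllables 1–5.
  Weights: 1 dre L, 2 ske L, 3 stu: L, 4 bo: L, 5 sto: L.
  No heavy syllable in the domain; default to the first syllable of the domain = syllable 1.
  → primary stress on syllable 1.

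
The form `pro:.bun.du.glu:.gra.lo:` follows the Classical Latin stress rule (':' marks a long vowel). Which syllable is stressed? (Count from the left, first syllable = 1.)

Classical Latin: stress the penult if heavy (long vowel or closed), else the antepenult.
Weights: 4 glu: H, 5 gra L, 6 lo: H.
The penult (syllable 5, gra) is light, so stress falls on the antepenult (syllable 4, glu:).
Stress on syllable 4: pro:.bun.du.ˈglu:.gra.lo:.

4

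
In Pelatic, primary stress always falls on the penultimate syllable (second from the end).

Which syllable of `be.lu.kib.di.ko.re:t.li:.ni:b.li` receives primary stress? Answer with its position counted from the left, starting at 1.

The word has 9 syllables; the penultimate syllable (second from the end) is syllable 8 (ni:b).
Primary stress: syllable 8 → be.lu.kib.di.ko.re:t.li:.ˈni:b.li.

8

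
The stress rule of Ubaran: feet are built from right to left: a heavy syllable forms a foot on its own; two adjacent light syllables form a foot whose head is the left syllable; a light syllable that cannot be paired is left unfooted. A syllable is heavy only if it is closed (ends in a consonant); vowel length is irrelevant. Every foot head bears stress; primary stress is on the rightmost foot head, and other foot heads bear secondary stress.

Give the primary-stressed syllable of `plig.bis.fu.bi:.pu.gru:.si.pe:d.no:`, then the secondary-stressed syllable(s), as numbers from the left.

primary 8, secondary 1, 2, 4, 6

Weights: 1 plig H, 2 bis H, 3 fu L, 4 bi: L, 5 pu L, 6 gru: L, 7 si L, 8 pe:d H, 9 no: L.
Parse right to left (heavy = foot alone; LL = one foot; stranded L unfooted): (ˈplig) (ˈbis) fu (ˈbi:.pu) (ˈgru:.si) (ˈpe:d) no:.
Foot heads: 1, 2, 4, 6, 8.
Primary stress on the rightmost head = syllable 8.
Secondary stress on 1, 2, 4, 6: ˌplig.ˌbis.fu.ˌbi:.pu.ˌgru:.si.ˈpe:d.no:.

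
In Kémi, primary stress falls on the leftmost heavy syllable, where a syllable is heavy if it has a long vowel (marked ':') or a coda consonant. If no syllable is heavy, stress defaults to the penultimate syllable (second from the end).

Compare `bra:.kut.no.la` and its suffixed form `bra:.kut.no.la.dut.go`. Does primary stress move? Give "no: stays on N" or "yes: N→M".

Base `bra:.kut.no.la` (4 syllables):
  Weights: 1 bra: H, 2 kut H, 3 no L, 4 la L.
  Heavy syllables in the domain: 1, 2. The leftmost is syllable 1 (bra:).
  → primary stress on syllable 1.
Suffixed `bra:.kut.no.la.dut.go` (6 syllables):
  Weights: 1 bra: H, 2 kut H, 3 no L, 4 la L, 5 dut H, 6 go L.
  Heavy syllables in the domain: 1, 2, 5. The leftmost is syllable 1 (bra:).
  → primary stress on syllable 1.

no: stays on 1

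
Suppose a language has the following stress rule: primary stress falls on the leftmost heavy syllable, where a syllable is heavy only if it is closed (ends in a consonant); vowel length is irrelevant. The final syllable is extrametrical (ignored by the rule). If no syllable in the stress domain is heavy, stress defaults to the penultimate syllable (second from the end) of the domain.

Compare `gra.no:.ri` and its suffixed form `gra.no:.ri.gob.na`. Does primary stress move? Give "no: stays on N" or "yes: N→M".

yes: 1→4

Base `gra.no:.ri` (3 syllables):
  The final syllable (3, ri) is extrametrical; the stress domain is syllables 1–2.
  Weights: 1 gra L, 2 no: L.
  No heavy syllable in the domain; default to the penultimate syllable (second from the end) of the domain = syllable 1.
  → primary stress on syllable 1.
Suffixed `gra.no:.ri.gob.na` (5 syllables):
  The final syllable (5, na) is extrametrical; the stress domain is syllables 1–4.
  Weights: 1 gra L, 2 no: L, 3 ri L, 4 gob H.
  Heavy syllables in the domain: 4. The leftmost is syllable 4 (gob).
  → primary stress on syllable 4.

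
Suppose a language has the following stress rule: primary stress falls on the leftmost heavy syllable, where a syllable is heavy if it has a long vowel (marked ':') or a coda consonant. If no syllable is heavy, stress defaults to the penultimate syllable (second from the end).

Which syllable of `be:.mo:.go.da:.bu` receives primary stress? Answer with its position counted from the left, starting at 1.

Weights: 1 be: H, 2 mo: H, 3 go L, 4 da: H, 5 bu L.
Heavy syllables in the domain: 1, 2, 4. The leftmost is syllable 1 (be:).
Primary stress: syllable 1 → ˈbe:.mo:.go.da:.bu.

1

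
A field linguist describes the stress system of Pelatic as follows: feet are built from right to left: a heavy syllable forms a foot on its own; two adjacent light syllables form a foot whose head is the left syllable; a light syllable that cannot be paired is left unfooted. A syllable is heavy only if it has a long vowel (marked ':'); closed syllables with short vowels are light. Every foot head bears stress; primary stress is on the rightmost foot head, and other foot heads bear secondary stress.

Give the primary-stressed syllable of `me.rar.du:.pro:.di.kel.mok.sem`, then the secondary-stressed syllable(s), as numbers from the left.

primary 7, secondary 1, 3, 4, 5

Weights: 1 me L, 2 rar L, 3 du: H, 4 pro: H, 5 di L, 6 kel L, 7 mok L, 8 sem L.
Parse right to left (heavy = foot alone; LL = one foot; stranded L unfooted): (ˈme.rar) (ˈdu:) (ˈpro:) (ˈdi.kel) (ˈmok.sem).
Foot heads: 1, 3, 4, 5, 7.
Primary stress on the rightmost head = syllable 7.
Secondary stress on 1, 3, 4, 5: ˌme.rar.ˌdu:.ˌpro:.ˌdi.kel.ˈmok.sem.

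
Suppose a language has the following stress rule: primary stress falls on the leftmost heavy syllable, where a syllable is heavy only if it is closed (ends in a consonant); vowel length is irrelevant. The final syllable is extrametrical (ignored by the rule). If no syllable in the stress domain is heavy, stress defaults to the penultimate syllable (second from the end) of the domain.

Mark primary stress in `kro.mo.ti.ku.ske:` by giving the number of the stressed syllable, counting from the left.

The final syllable (5, ske:) is extrametrical; the stress domain is syllables 1–4.
Weights: 1 kro L, 2 mo L, 3 ti L, 4 ku L.
No heavy syllable in the domain; default to the penultimate syllable (second from the end) of the domain = syllable 3.
Primary stress: syllable 3 → kro.mo.ˈti.ku.ske:.

3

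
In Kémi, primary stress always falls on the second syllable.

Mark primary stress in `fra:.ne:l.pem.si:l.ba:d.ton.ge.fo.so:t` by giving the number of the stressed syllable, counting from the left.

The word has 9 syllables; the second syllable is syllable 2 (ne:l).
Primary stress: syllable 2 → fra:.ˈne:l.pem.si:l.ba:d.ton.ge.fo.so:t.

2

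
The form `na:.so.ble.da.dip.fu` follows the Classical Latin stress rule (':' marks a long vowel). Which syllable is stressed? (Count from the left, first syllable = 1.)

Classical Latin: stress the penult if heavy (long vowel or closed), else the antepenult.
Weights: 4 da L, 5 dip H, 6 fu L.
The penult (syllable 5, dip) is heavy, so it takes stress.
Stress on syllable 5: na:.so.ble.da.ˈdip.fu.

5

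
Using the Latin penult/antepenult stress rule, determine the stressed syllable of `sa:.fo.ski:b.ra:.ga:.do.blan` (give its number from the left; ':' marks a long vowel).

Classical Latin: stress the penult if heavy (long vowel or closed), else the antepenult.
Weights: 5 ga: H, 6 do L, 7 blan H.
The penult (syllable 6, do) is light, so stress falls on the antepenult (syllable 5, ga:).
Stress on syllable 5: sa:.fo.ski:b.ra:.ˈga:.do.blan.

5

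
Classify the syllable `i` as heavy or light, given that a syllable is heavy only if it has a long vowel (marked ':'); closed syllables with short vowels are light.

light

`i`: short vowel, open (no coda). Short vowel → light.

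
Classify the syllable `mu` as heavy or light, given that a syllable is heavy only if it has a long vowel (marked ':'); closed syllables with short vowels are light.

light

`mu`: short vowel, open (no coda). Short vowel → light.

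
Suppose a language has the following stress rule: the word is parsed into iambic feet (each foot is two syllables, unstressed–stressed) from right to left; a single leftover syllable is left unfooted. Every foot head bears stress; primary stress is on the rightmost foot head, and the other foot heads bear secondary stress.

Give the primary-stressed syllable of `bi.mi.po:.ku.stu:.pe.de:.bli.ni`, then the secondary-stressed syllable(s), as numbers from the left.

Parse right to left into iambic (σˈσ) feet: bi (mi.ˈpo:) (ku.ˈstu:) (pe.ˈde:) (bli.ˈni). Syllable 1 is left unfooted.
Foot heads (stressed positions): 3, 5, 7, 9.
End Rule Rightmost: primary stress on the rightmost head = syllable 9.
Secondary stress on 3, 5, 7: bi.mi.ˌpo:.ku.ˌstu:.pe.ˌde:.bli.ˈni.

primary 9, secondary 3, 5, 7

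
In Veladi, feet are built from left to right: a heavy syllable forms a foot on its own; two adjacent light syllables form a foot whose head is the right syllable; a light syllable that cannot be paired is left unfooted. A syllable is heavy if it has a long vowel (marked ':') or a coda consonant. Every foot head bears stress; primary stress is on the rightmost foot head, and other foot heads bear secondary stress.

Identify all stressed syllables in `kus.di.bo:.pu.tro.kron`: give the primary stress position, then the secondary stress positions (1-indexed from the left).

Weights: 1 kus H, 2 di L, 3 bo: H, 4 pu L, 5 tro L, 6 kron H.
Parse left to right (heavy = foot alone; LL = one foot; stranded L unfooted): (ˈkus) di (ˈbo:) (pu.ˈtro) (ˈkron).
Foot heads: 1, 3, 5, 6.
Primary stress on the rightmost head = syllable 6.
Secondary stress on 1, 3, 5: ˌkus.di.ˌbo:.pu.ˌtro.ˈkron.

primary 6, secondary 1, 3, 5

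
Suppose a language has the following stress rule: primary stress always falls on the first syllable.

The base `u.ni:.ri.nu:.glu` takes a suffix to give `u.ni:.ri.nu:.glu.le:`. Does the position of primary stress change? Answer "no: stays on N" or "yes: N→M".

no: stays on 1

Base `u.ni:.ri.nu:.glu` (5 syllables):
  The word has 5 syllables; the first syllable is syllable 1 (u).
  → primary stress on syllable 1.
Suffixed `u.ni:.ri.nu:.glu.le:` (6 syllables):
  The word has 6 syllables; the first syllable is syllable 1 (u).
  → primary stress on syllable 1.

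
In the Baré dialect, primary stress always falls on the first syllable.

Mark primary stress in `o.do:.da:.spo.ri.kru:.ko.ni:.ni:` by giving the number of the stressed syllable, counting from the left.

The word has 9 syllables; the first syllable is syllable 1 (o).
Primary stress: syllable 1 → ˈo.do:.da:.spo.ri.kru:.ko.ni:.ni:.

1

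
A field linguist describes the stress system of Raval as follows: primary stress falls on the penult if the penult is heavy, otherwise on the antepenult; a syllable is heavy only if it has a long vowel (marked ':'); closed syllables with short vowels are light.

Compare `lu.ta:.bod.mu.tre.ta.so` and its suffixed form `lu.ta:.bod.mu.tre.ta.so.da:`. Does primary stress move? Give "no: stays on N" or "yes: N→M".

Base `lu.ta:.bod.mu.tre.ta.so` (7 syllables):
  Weights: 5 tre L, 6 ta L, 7 so L.
  The penult (syllable 6, ta) is light, so stress falls on the antepenult (syllable 5, tre).
  → primary stress on syllable 5.
Suffixed `lu.ta:.bod.mu.tre.ta.so.da:` (8 syllables):
  Weights: 6 ta L, 7 so L, 8 da: H.
  The penult (syllable 7, so) is light, so stress falls on the antepenult (syllable 6, ta).
  → primary stress on syllable 6.

yes: 5→6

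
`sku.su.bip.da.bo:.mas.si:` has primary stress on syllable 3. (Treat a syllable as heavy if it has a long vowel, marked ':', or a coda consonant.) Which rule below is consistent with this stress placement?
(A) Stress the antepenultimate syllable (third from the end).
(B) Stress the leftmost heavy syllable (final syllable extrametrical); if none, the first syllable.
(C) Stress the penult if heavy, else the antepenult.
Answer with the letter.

B

Rule A → syllable 5 (observed: 3).
Rule B → syllable 3 ✓.
Rule C → syllable 6 (observed: 3).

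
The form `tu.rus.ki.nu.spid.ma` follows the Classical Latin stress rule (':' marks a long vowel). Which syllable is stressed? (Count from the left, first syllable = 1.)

5

Classical Latin: stress the penult if heavy (long vowel or closed), else the antepenult.
Weights: 4 nu L, 5 spid H, 6 ma L.
The penult (syllable 5, spid) is heavy, so it takes stress.
Stress on syllable 5: tu.rus.ki.nu.ˈspid.ma.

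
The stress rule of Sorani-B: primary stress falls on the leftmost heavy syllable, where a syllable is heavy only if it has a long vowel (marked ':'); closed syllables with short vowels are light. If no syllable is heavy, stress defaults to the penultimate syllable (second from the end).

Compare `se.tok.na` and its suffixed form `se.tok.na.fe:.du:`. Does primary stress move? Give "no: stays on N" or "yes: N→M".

Base `se.tok.na` (3 syllables):
  Weights: 1 se L, 2 tok L, 3 na L.
  No heavy syllable in the domain; default to the penultimate syllable (second from the end) = syllable 2.
  → primary stress on syllable 2.
Suffixed `se.tok.na.fe:.du:` (5 syllables):
  Weights: 1 se L, 2 tok L, 3 na L, 4 fe: H, 5 du: H.
  Heavy syllables in the domain: 4, 5. The leftmost is syllable 4 (fe:).
  → primary stress on syllable 4.

yes: 2→4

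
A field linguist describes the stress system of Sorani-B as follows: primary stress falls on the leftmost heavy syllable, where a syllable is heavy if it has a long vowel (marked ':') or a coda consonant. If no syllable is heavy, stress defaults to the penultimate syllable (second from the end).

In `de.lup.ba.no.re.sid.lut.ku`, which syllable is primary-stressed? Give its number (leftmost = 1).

Weights: 1 de L, 2 lup H, 3 ba L, 4 no L, 5 re L, 6 sid H, 7 lut H, 8 ku L.
Heavy syllables in the domain: 2, 6, 7. The leftmost is syllable 2 (lup).
Primary stress: syllable 2 → de.ˈlup.ba.no.re.sid.lut.ku.

2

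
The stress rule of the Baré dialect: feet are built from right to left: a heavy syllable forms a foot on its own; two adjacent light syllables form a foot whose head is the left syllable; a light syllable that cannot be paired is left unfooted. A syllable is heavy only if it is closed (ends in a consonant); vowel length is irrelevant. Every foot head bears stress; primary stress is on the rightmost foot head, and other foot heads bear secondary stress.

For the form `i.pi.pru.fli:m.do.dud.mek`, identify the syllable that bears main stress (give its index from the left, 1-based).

7

Weights: 1 i L, 2 pi L, 3 pru L, 4 fli:m H, 5 do L, 6 dud H, 7 mek H.
Parse right to left (heavy = foot alone; LL = one foot; stranded L unfooted): i (ˈpi.pru) (ˈfli:m) do (ˈdud) (ˈmek).
Foot heads: 2, 4, 6, 7.
Primary stress on the rightmost head = syllable 7.
Primary stress: syllable 7 → i.pi.pru.fli:m.do.dud.ˈmek.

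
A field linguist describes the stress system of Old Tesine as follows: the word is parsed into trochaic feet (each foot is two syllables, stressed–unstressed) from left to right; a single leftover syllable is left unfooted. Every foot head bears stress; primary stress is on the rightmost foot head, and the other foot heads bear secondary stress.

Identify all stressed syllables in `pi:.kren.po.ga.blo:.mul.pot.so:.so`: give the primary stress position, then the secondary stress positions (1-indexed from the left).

Parse left to right into trochaic (ˈσσ) feet: (ˈpi:.kren) (ˈpo.ga) (ˈblo:.mul) (ˈpot.so:) so. Syllable 9 is left unfooted.
Foot heads (stressed positions): 1, 3, 5, 7.
End Rule Rightmost: primary stress on the rightmost head = syllable 7.
Secondary stress on 1, 3, 5: ˌpi:.kren.ˌpo.ga.ˌblo:.mul.ˈpot.so:.so.

primary 7, secondary 1, 3, 5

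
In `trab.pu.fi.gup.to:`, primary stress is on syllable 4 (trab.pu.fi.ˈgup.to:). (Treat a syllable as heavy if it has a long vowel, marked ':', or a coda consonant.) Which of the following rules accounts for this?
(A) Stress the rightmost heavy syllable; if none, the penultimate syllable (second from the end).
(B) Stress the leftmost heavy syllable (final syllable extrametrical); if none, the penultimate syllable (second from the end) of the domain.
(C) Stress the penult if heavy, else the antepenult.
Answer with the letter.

Rule A → syllable 5 (observed: 4).
Rule B → syllable 1 (observed: 4).
Rule C → syllable 4 ✓.

C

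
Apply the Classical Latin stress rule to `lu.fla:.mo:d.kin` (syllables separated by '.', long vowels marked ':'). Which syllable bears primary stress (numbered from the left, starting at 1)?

3

Classical Latin: stress the penult if heavy (long vowel or closed), else the antepenult.
Weights: 2 fla: H, 3 mo:d H, 4 kin H.
The penult (syllable 3, mo:d) is heavy, so it takes stress.
Stress on syllable 3: lu.fla:.ˈmo:d.kin.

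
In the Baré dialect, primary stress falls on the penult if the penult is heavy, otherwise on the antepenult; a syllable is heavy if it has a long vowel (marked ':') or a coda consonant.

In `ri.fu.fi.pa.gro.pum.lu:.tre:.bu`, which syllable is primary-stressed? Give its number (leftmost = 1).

8

Weights: 7 lu: H, 8 tre: H, 9 bu L.
The penult (syllable 8, tre:) is heavy, so it takes stress.
Primary stress: syllable 8 → ri.fu.fi.pa.gro.pum.lu:.ˈtre:.bu.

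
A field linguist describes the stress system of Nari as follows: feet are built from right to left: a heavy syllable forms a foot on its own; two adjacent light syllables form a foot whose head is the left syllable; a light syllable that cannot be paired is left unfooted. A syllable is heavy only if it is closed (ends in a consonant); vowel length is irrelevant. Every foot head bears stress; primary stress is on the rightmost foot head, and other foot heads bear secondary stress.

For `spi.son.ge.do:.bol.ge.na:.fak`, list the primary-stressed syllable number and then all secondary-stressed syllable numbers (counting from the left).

Weights: 1 spi L, 2 son H, 3 ge L, 4 do: L, 5 bol H, 6 ge L, 7 na: L, 8 fak H.
Parse right to left (heavy = foot alone; LL = one foot; stranded L unfooted): spi (ˈson) (ˈge.do:) (ˈbol) (ˈge.na:) (ˈfak).
Foot heads: 2, 3, 5, 6, 8.
Primary stress on the rightmost head = syllable 8.
Secondary stress on 2, 3, 5, 6: spi.ˌson.ˌge.do:.ˌbol.ˌge.na:.ˈfak.

primary 8, secondary 2, 3, 5, 6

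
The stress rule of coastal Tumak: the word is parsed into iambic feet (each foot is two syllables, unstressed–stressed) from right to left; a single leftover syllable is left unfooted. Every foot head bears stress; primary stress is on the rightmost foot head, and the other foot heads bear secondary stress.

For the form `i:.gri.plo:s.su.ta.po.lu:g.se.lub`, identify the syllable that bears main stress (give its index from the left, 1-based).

Parse right to left into iambic (σˈσ) feet: i: (gri.ˈplo:s) (su.ˈta) (po.ˈlu:g) (se.ˈlub). Syllable 1 is left unfooted.
Foot heads (stressed positions): 3, 5, 7, 9.
End Rule Rightmost: primary stress on the rightmost head = syllable 9.
Primary stress: syllable 9 → i:.gri.plo:s.su.ta.po.lu:g.se.ˈlub.

9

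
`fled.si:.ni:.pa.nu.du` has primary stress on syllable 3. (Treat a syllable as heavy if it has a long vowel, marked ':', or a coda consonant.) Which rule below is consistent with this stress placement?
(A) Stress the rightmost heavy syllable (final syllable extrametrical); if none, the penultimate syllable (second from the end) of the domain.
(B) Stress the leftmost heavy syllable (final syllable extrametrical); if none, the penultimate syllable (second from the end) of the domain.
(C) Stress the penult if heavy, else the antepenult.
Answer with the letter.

A

Rule A → syllable 3 ✓.
Rule B → syllable 1 (observed: 3).
Rule C → syllable 4 (observed: 3).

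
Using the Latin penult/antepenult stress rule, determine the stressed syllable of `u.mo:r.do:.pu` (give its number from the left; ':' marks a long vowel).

3

Classical Latin: stress the penult if heavy (long vowel or closed), else the antepenult.
Weights: 2 mo:r H, 3 do: H, 4 pu L.
The penult (syllable 3, do:) is heavy, so it takes stress.
Stress on syllable 3: u.mo:r.ˈdo:.pu.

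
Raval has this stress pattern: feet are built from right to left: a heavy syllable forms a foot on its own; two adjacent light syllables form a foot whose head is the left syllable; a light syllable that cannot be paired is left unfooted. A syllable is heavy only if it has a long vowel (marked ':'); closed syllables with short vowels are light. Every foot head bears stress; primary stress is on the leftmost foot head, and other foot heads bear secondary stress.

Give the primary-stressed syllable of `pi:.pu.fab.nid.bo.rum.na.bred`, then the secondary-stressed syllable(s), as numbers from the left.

Weights: 1 pi: H, 2 pu L, 3 fab L, 4 nid L, 5 bo L, 6 rum L, 7 na L, 8 bred L.
Parse right to left (heavy = foot alone; LL = one foot; stranded L unfooted): (ˈpi:) pu (ˈfab.nid) (ˈbo.rum) (ˈna.bred).
Foot heads: 1, 3, 5, 7.
Primary stress on the leftmost head = syllable 1.
Secondary stress on 3, 5, 7: ˈpi:.pu.ˌfab.nid.ˌbo.rum.ˌna.bred.

primary 1, secondary 3, 5, 7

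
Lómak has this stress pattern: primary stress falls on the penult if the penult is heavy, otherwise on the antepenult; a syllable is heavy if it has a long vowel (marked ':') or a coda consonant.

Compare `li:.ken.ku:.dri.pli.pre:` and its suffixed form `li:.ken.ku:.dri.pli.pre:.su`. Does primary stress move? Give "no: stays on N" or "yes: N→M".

yes: 4→6

Base `li:.ken.ku:.dri.pli.pre:` (6 syllables):
  Weights: 4 dri L, 5 pli L, 6 pre: H.
  The penult (syllable 5, pli) is light, so stress falls on the antepenult (syllable 4, dri).
  → primary stress on syllable 4.
Suffixed `li:.ken.ku:.dri.pli.pre:.su` (7 syllables):
  Weights: 5 pli L, 6 pre: H, 7 su L.
  The penult (syllable 6, pre:) is heavy, so it takes stress.
  → primary stress on syllable 6.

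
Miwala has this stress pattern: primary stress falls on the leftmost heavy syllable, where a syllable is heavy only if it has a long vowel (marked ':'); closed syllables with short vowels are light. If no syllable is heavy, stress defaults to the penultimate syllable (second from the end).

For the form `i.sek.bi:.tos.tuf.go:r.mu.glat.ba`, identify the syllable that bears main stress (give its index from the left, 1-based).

Weights: 1 i L, 2 sek L, 3 bi: H, 4 tos L, 5 tuf L, 6 go:r H, 7 mu L, 8 glat L, 9 ba L.
Heavy syllables in the domain: 3, 6. The leftmost is syllable 3 (bi:).
Primary stress: syllable 3 → i.sek.ˈbi:.tos.tuf.go:r.mu.glat.ba.

3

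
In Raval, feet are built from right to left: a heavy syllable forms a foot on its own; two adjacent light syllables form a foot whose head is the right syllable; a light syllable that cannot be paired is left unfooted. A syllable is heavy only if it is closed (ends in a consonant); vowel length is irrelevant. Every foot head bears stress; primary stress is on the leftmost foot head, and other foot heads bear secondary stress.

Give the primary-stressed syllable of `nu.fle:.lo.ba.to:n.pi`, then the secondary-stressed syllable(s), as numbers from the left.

primary 2, secondary 4, 5

Weights: 1 nu L, 2 fle: L, 3 lo L, 4 ba L, 5 to:n H, 6 pi L.
Parse right to left (heavy = foot alone; LL = one foot; stranded L unfooted): (nu.ˈfle:) (lo.ˈba) (ˈto:n) pi.
Foot heads: 2, 4, 5.
Primary stress on the leftmost head = syllable 2.
Secondary stress on 4, 5: nu.ˈfle:.lo.ˌba.ˌto:n.pi.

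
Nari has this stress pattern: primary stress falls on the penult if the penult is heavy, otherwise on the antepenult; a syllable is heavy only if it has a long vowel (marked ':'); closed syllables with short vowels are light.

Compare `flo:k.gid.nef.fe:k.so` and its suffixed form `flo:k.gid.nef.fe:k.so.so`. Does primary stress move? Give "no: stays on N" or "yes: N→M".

Base `flo:k.gid.nef.fe:k.so` (5 syllables):
  Weights: 3 nef L, 4 fe:k H, 5 so L.
  The penult (syllable 4, fe:k) is heavy, so it takes stress.
  → primary stress on syllable 4.
Suffixed `flo:k.gid.nef.fe:k.so.so` (6 syllables):
  Weights: 4 fe:k H, 5 so L, 6 so L.
  The penult (syllable 5, so) is light, so stress falls on the antepenult (syllable 4, fe:k).
  → primary stress on syllable 4.

no: stays on 4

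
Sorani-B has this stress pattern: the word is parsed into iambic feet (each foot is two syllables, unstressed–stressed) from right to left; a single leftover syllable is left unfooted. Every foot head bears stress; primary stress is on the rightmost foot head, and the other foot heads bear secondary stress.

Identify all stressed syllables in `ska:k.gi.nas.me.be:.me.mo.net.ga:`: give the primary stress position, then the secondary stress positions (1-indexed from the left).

primary 9, secondary 3, 5, 7

Parse right to left into iambic (σˈσ) feet: ska:k (gi.ˈnas) (me.ˈbe:) (me.ˈmo) (net.ˈga:). Syllable 1 is left unfooted.
Foot heads (stressed positions): 3, 5, 7, 9.
End Rule Rightmost: primary stress on the rightmost head = syllable 9.
Secondary stress on 3, 5, 7: ska:k.gi.ˌnas.me.ˌbe:.me.ˌmo.net.ˈga:.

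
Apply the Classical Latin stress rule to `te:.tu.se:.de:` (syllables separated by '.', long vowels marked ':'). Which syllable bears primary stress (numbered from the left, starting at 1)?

Classical Latin: stress the penult if heavy (long vowel or closed), else the antepenult.
Weights: 2 tu L, 3 se: H, 4 de: H.
The penult (syllable 3, se:) is heavy, so it takes stress.
Stress on syllable 3: te:.tu.ˈse:.de:.

3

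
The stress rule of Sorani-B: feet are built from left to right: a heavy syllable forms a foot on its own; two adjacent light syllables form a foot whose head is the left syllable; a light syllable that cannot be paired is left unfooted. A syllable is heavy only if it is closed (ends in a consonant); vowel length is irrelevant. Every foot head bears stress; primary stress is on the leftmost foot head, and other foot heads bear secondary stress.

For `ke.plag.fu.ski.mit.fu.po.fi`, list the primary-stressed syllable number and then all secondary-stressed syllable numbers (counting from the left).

primary 2, secondary 3, 5, 6

Weights: 1 ke L, 2 plag H, 3 fu L, 4 ski L, 5 mit H, 6 fu L, 7 po L, 8 fi L.
Parse left to right (heavy = foot alone; LL = one foot; stranded L unfooted): ke (ˈplag) (ˈfu.ski) (ˈmit) (ˈfu.po) fi.
Foot heads: 2, 3, 5, 6.
Primary stress on the leftmost head = syllable 2.
Secondary stress on 3, 5, 6: ke.ˈplag.ˌfu.ski.ˌmit.ˌfu.po.fi.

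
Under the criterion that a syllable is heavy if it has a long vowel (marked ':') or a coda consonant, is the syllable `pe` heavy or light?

light

`pe`: short vowel, open (no coda). Short vowel, open → light.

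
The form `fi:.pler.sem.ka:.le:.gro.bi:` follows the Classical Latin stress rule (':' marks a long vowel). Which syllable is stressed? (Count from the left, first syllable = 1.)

5

Classical Latin: stress the penult if heavy (long vowel or closed), else the antepenult.
Weights: 5 le: H, 6 gro L, 7 bi: H.
The penult (syllable 6, gro) is light, so stress falls on the antepenult (syllable 5, le:).
Stress on syllable 5: fi:.pler.sem.ka:.ˈle:.gro.bi:.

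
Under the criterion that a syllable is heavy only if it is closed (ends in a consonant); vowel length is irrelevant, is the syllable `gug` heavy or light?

`gug`: short vowel, closed (coda /g/). Closed (coda /g/) → heavy.

heavy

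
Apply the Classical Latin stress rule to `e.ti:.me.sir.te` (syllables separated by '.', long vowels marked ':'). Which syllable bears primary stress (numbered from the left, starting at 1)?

4

Classical Latin: stress the penult if heavy (long vowel or closed), else the antepenult.
Weights: 3 me L, 4 sir H, 5 te L.
The penult (syllable 4, sir) is heavy, so it takes stress.
Stress on syllable 4: e.ti:.me.ˈsir.te.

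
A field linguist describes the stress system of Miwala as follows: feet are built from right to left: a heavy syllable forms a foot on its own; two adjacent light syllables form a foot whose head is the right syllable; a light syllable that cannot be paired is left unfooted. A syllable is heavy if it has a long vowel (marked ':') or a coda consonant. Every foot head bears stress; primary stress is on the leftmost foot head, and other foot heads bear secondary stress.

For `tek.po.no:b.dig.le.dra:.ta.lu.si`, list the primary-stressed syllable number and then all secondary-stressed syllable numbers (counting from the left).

Weights: 1 tek H, 2 po L, 3 no:b H, 4 dig H, 5 le L, 6 dra: H, 7 ta L, 8 lu L, 9 si L.
Parse right to left (heavy = foot alone; LL = one foot; stranded L unfooted): (ˈtek) po (ˈno:b) (ˈdig) le (ˈdra:) ta (lu.ˈsi).
Foot heads: 1, 3, 4, 6, 9.
Primary stress on the leftmost head = syllable 1.
Secondary stress on 3, 4, 6, 9: ˈtek.po.ˌno:b.ˌdig.le.ˌdra:.ta.lu.ˌsi.

primary 1, secondary 3, 4, 6, 9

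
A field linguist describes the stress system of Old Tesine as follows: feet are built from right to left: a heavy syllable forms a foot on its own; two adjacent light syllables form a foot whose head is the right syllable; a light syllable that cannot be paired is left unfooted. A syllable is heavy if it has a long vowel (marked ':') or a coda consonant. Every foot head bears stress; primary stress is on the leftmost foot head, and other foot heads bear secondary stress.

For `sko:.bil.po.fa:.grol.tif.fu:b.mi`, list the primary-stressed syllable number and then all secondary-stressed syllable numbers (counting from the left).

primary 1, secondary 2, 4, 5, 6, 7

Weights: 1 sko: H, 2 bil H, 3 po L, 4 fa: H, 5 grol H, 6 tif H, 7 fu:b H, 8 mi L.
Parse right to left (heavy = foot alone; LL = one foot; stranded L unfooted): (ˈsko:) (ˈbil) po (ˈfa:) (ˈgrol) (ˈtif) (ˈfu:b) mi.
Foot heads: 1, 2, 4, 5, 6, 7.
Primary stress on the leftmost head = syllable 1.
Secondary stress on 2, 4, 5, 6, 7: ˈsko:.ˌbil.po.ˌfa:.ˌgrol.ˌtif.ˌfu:b.mi.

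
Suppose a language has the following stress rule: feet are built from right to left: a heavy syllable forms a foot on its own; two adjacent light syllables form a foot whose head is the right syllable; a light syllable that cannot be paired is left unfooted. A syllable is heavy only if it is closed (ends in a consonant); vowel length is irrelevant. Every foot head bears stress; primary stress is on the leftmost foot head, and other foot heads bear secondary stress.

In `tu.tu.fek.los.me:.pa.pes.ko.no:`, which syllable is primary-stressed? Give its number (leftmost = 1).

2

Weights: 1 tu L, 2 tu L, 3 fek H, 4 los H, 5 me: L, 6 pa L, 7 pes H, 8 ko L, 9 no: L.
Parse right to left (heavy = foot alone; LL = one foot; stranded L unfooted): (tu.ˈtu) (ˈfek) (ˈlos) (me:.ˈpa) (ˈpes) (ko.ˈno:).
Foot heads: 2, 3, 4, 6, 7, 9.
Primary stress on the leftmost head = syllable 2.
Primary stress: syllable 2 → tu.ˈtu.fek.los.me:.pa.pes.ko.no:.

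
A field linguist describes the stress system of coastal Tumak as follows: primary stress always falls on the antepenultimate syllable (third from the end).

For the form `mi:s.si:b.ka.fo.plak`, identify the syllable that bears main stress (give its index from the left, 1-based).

3

The word has 5 syllables; the antepenultimate syllable (third from the end) is syllable 3 (ka).
Primary stress: syllable 3 → mi:s.si:b.ˈka.fo.plak.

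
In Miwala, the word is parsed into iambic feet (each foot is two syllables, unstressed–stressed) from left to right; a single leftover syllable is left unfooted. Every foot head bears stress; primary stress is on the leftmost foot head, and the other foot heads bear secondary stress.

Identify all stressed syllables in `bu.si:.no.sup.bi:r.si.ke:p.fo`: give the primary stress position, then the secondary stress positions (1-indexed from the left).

primary 2, secondary 4, 6, 8

Parse left to right into iambic (σˈσ) feet: (bu.ˈsi:) (no.ˈsup) (bi:r.ˈsi) (ke:p.ˈfo).
Foot heads (stressed positions): 2, 4, 6, 8.
End Rule Leftmost: primary stress on the leftmost head = syllable 2.
Secondary stress on 4, 6, 8: bu.ˈsi:.no.ˌsup.bi:r.ˌsi.ke:p.ˌfo.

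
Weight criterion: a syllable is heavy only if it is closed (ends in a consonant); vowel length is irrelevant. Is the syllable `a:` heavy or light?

light

`a:`: long vowel, open (no coda). Open (no coda) → light.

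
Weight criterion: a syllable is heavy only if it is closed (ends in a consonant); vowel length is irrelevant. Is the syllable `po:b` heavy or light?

`po:b`: long vowel, closed (coda /b/). Closed (coda /b/) → heavy.

heavy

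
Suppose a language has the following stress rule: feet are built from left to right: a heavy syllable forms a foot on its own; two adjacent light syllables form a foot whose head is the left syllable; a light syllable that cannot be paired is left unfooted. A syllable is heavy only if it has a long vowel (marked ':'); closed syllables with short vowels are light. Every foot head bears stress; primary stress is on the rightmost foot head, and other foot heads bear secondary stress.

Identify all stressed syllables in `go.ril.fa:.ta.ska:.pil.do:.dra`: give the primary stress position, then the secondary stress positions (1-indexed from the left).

primary 7, secondary 1, 3, 5

Weights: 1 go L, 2 ril L, 3 fa: H, 4 ta L, 5 ska: H, 6 pil L, 7 do: H, 8 dra L.
Parse left to right (heavy = foot alone; LL = one foot; stranded L unfooted): (ˈgo.ril) (ˈfa:) ta (ˈska:) pil (ˈdo:) dra.
Foot heads: 1, 3, 5, 7.
Primary stress on the rightmost head = syllable 7.
Secondary stress on 1, 3, 5: ˌgo.ril.ˌfa:.ta.ˌska:.pil.ˈdo:.dra.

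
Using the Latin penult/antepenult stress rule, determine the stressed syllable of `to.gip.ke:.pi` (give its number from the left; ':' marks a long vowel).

Classical Latin: stress the penult if heavy (long vowel or closed), else the antepenult.
Weights: 2 gip H, 3 ke: H, 4 pi L.
The penult (syllable 3, ke:) is heavy, so it takes stress.
Stress on syllable 3: to.gip.ˈke:.pi.

3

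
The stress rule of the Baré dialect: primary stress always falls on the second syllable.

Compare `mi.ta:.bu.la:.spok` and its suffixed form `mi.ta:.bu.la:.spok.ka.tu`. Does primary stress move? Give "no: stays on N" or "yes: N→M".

Base `mi.ta:.bu.la:.spok` (5 syllables):
  The word has 5 syllables; the second syllable is syllable 2 (ta:).
  → primary stress on syllable 2.
Suffixed `mi.ta:.bu.la:.spok.ka.tu` (7 syllables):
  The word has 7 syllables; the second syllable is syllable 2 (ta:).
  → primary stress on syllable 2.

no: stays on 2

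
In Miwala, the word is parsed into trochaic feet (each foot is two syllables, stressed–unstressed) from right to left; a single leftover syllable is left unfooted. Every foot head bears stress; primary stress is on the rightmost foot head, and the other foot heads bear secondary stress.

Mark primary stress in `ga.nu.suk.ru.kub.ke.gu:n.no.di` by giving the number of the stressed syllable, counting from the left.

Parse right to left into trochaic (ˈσσ) feet: ga (ˈnu.suk) (ˈru.kub) (ˈke.gu:n) (ˈno.di). Syllable 1 is left unfooted.
Foot heads (stressed positions): 2, 4, 6, 8.
End Rule Rightmost: primary stress on the rightmost head = syllable 8.
Primary stress: syllable 8 → ga.nu.suk.ru.kub.ke.gu:n.ˈno.di.

8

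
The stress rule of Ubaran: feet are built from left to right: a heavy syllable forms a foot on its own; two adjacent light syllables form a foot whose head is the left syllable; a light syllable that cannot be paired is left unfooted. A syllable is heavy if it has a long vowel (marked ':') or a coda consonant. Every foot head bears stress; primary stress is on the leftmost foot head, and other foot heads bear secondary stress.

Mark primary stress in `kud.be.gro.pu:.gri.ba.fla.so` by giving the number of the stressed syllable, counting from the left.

Weights: 1 kud H, 2 be L, 3 gro L, 4 pu: H, 5 gri L, 6 ba L, 7 fla L, 8 so L.
Parse left to right (heavy = foot alone; LL = one foot; stranded L unfooted): (ˈkud) (ˈbe.gro) (ˈpu:) (ˈgri.ba) (ˈfla.so).
Foot heads: 1, 2, 4, 5, 7.
Primary stress on the leftmost head = syllable 1.
Primary stress: syllable 1 → ˈkud.be.gro.pu:.gri.ba.fla.so.

1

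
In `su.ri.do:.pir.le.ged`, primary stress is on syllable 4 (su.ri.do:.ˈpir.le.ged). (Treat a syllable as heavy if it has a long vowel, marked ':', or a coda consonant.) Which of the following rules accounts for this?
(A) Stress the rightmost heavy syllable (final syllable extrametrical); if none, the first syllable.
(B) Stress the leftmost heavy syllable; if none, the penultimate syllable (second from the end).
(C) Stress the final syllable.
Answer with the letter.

A

Rule A → syllable 4 ✓.
Rule B → syllable 3 (observed: 4).
Rule C → syllable 6 (observed: 4).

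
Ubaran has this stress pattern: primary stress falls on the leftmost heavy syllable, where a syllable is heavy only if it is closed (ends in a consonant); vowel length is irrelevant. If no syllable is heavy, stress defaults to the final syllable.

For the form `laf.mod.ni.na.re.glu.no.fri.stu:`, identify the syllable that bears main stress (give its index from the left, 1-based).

1

Weights: 1 laf H, 2 mod H, 3 ni L, 4 na L, 5 re L, 6 glu L, 7 no L, 8 fri L, 9 stu: L.
Heavy syllables in the domain: 1, 2. The leftmost is syllable 1 (laf).
Primary stress: syllable 1 → ˈlaf.mod.ni.na.re.glu.no.fri.stu:.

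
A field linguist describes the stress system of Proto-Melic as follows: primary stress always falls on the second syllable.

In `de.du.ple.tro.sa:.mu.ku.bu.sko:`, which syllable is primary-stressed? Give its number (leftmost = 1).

The word has 9 syllables; the second syllable is syllable 2 (du).
Primary stress: syllable 2 → de.ˈdu.ple.tro.sa:.mu.ku.bu.sko:.

2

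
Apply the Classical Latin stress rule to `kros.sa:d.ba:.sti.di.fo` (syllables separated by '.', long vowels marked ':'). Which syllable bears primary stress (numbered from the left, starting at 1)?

Classical Latin: stress the penult if heavy (long vowel or closed), else the antepenult.
Weights: 4 sti L, 5 di L, 6 fo L.
The penult (syllable 5, di) is light, so stress falls on the antepenult (syllable 4, sti).
Stress on syllable 4: kros.sa:d.ba:.ˈsti.di.fo.

4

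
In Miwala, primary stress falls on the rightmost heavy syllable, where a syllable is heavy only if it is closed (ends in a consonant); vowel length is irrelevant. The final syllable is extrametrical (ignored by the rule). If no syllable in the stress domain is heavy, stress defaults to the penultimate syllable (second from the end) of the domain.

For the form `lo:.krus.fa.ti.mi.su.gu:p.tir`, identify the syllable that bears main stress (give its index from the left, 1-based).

The final syllable (8, tir) is extrametrical; the stress domain is syllables 1–7.
Weights: 1 lo: L, 2 krus H, 3 fa L, 4 ti L, 5 mi L, 6 su L, 7 gu:p H.
Heavy syllables in the domain: 2, 7. The rightmost is syllable 7 (gu:p).
Primary stress: syllable 7 → lo:.krus.fa.ti.mi.su.ˈgu:p.tir.

7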